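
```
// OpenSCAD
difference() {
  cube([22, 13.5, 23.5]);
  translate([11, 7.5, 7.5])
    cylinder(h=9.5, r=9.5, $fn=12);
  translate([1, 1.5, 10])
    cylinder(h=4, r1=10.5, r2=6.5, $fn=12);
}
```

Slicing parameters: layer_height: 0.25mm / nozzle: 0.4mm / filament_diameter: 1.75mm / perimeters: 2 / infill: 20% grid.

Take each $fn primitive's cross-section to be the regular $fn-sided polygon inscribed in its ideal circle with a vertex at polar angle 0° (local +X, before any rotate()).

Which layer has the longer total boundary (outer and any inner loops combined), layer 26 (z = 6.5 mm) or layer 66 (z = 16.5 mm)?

Layer 26 (z = 6.5): the cube is present — its section is the full 22×13.5 rectangle (perimeter 71.00 mm); the cylinder at (11, 7.5) does not reach this height (z outside [7.5, 17]); the cone at (1, 1.5) does not reach this height (z outside [10, 14]); After the difference (first − rest): none of the subtracted shapes is present at this height, so the 22×13.5 cube is unchanged — boundary = 71.00 mm. So its perimeter = 71.00 mm. Layer 66 (z = 16.5): the cube is present — its section is the full 22×13.5 rectangle (perimeter 71.00 mm); the r=9.5 cylinder at (11, 7.5) contributes a regular 12-gon of circumradius 9.5 (perimeter = 2·12·9.500·sin(180°/12) = 59.01 mm); the cone at (1, 1.5) does not reach this height (z outside [10, 14]); Taking the first minus the rest: starting from the 22×13.5 cube, the r=9.5 cylinder at (11, 7.5) partially overlaps it — only the 225.10 mm² overlap (of its 270.75 mm²) is removed, clipping the outline — boundary = 77.07 mm. So its perimeter = 77.07 mm. Layer 66 is larger (77.07 vs 71.00 mm).

layer 66 (z = 16.5 mm)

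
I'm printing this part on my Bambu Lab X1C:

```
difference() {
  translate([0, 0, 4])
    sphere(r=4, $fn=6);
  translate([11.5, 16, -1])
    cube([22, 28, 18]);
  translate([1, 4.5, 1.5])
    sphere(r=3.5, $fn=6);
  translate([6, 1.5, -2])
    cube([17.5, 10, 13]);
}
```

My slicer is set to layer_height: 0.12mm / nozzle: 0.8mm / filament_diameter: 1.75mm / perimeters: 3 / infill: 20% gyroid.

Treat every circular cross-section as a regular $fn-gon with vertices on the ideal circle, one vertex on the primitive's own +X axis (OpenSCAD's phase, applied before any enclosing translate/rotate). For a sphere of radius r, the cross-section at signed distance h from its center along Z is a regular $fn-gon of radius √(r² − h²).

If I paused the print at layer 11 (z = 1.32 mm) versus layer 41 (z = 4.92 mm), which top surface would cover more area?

Layer 11 (z = 1.32): the r=4 sphere slices to a regular 6-gon of circumradius 2.969 (√(r²−h²) with h=2.68 from center) (area = (6/2)·2.969²·sin(360°/6) = 22.91 mm²); the 22×28 cube at (11.5, 16) contributes its full rectangle (area 616.00 mm²); the r=3.5 sphere at (1, 4.5) slices to a regular 6-gon of circumradius 3.495 (√(r²−h²) with h=0.18 from center) (area = (6/2)·3.495²·sin(360°/6) = 31.74 mm²); the cube at (6, 1.5) is present — its section is the full 17.5×10 rectangle (area 175.00 mm²); Subtracting the remaining from the first: starting from the r=4 sphere (22.91 mm²), the 22×28 cube at (11.5, 16) misses the remaining region (no effect); the r=3.5 sphere at (1, 4.5) partially overlaps it — only the 3.15 mm² overlap (of its 31.74 mm²) is removed, clipping the outline; the 17.5×10 cube at (6, 1.5) misses the remaining region (no effect) — area = 19.76 mm². So its area = 19.76 mm². Layer 41 (z = 4.92): the r=4 sphere slices to a regular 6-gon of circumradius 3.893 (√(r²−h²) with h=0.92 from center) (area = (6/2)·3.893²·sin(360°/6) = 39.37 mm²); the 22×28 cube at (11.5, 16) contributes its full rectangle (area 616.00 mm²); the r=3.5 sphere at (1, 4.5) contributes a regular 6-gon of circumradius √(3.5²−3.42²) = 0.744 (area = (6/2)·0.744²·sin(360°/6) = 1.44 mm²); the cube at (6, 1.5) (footprint 17.5×10) is included at this height (area 175.00 mm²); Taking the first minus the rest: starting from the r=4 sphere (39.37 mm²), the 22×28 cube at (11.5, 16) misses the remaining region (no effect); the r=3.5 sphere at (1, 4.5) misses the remaining region (no effect); the 17.5×10 cube at (6, 1.5) misses the remaining region (no effect) — area = 39.37 mm². So its area = 39.37 mm². Layer 41 is larger (39.37 vs 19.76 mm²).

layer 41 (z = 4.92 mm)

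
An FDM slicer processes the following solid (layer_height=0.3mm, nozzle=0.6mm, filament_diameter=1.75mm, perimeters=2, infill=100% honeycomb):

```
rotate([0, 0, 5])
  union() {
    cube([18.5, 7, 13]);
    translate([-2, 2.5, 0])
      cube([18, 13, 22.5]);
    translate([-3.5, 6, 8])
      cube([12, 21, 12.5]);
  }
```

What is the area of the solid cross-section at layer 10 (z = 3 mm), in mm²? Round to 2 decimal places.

At z = 3 mm: the cube (footprint 18.5×7) is included at this height (area 129.50 mm²); the cube at (-2, 2.5) is present — its section is the full 18×13 rectangle (area 234.00 mm²); the cube at (-3.5, 6) is absent (z outside [8, 20.5]); Combining (union): the regions partially overlap — summed areas 363.50 mm² minus the doubly-counted overlap 72.00 mm² gives 291.50 mm² — area = 291.50 mm²; (rotated 5° about Z; rotation is an isometry so areas/perimeters/island counts are preserved). Overall, the cross-section is a single solid region. Net area = 291.50 mm².

291.50 mm²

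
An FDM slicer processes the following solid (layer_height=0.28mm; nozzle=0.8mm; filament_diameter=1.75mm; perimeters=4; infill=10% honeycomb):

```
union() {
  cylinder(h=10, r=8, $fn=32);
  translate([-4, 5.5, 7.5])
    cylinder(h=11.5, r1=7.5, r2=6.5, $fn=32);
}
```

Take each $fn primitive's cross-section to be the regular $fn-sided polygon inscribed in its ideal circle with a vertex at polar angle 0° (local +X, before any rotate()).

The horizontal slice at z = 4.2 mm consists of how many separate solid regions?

At z = 4.2 mm: the r=8 cylinder contributes a regular 32-gon of circumradius 8; the cone at (-4, 5.5) is not intersected at this z (z outside [7.5, 19]); Merging all regions: only the r=8 cylinder is present, so the union is just that shape — 1 connected region. The result has 1 disconnected region.

1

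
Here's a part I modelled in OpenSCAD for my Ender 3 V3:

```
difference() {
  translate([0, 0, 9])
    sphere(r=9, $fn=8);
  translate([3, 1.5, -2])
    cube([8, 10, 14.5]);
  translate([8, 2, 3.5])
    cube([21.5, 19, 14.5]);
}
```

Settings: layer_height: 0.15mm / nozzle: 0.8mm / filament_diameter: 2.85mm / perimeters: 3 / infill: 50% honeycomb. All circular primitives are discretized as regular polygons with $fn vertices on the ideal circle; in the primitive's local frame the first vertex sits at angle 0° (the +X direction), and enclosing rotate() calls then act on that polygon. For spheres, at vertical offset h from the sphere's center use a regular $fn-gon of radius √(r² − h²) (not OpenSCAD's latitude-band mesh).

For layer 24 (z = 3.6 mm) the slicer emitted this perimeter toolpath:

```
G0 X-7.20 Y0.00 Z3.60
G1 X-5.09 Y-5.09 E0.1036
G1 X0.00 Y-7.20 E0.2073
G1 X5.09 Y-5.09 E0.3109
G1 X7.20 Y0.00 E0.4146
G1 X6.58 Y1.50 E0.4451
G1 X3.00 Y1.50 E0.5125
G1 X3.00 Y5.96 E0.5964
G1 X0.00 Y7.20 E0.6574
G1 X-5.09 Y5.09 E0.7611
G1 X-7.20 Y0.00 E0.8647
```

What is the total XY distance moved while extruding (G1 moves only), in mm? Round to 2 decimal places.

45.97 mm

Sum the Euclidean lengths of each G1 segment: total = 45.97 mm.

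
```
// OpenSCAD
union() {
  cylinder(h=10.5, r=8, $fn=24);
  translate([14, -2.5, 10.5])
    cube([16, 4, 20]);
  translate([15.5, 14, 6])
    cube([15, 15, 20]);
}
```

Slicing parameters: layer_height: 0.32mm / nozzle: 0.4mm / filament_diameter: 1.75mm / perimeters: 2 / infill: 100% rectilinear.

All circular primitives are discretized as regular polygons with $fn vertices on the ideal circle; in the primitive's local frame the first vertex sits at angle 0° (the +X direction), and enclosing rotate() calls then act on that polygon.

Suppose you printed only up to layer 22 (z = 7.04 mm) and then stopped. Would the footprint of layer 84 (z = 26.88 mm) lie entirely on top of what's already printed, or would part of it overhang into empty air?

part overhangs

Compare the two slices. At z = 7.04: the cylinder: section is a regular 24-gon, circumradius r=8 (area = (24/2)·8.000²·sin(360°/24) = 198.77 mm²); the cube at (14, -2.5) does not reach this height (z outside [10.5, 30.5]); the cube at (15.5, 14) (footprint 15×15) is included at this height (area 225.00 mm²); Taking the union: the 2 present regions are separate (no shared area or edge), so areas and boundary lengths simply add and each stays a separate island — area = 423.77 mm². At z = 26.88: the cylinder is absent (z outside [0, 10.5]); the 16×4 cube at (14, -2.5) contributes its full rectangle (area 64.00 mm²); the cube at (15.5, 14) is not intersected at this z (z outside [6, 26]); Taking the union: only the 16×4 cube at (14, -2.5) is present, so the union is just that shape — area = 64.00 mm². Checking containment: at z = 26.88 the cross-section extends beyond the z = 7.04 cross-section by about 64.00 mm².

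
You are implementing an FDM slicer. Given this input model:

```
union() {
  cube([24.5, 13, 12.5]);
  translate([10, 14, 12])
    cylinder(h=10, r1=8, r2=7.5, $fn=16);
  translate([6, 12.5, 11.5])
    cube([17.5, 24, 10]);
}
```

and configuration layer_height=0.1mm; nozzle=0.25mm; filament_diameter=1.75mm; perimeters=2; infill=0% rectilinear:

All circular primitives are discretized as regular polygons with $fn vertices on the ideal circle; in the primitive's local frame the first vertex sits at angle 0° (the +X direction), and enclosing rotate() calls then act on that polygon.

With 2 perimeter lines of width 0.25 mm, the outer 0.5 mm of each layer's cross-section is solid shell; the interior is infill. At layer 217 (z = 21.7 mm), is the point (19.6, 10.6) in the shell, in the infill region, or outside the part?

outside

At z = 21.7 mm: the cube is not intersected at this z (z outside [0, 12.5]); the cone at (10, 14) contributes a regular 16-gon of circumradius 7.515 (interpolated between r1=8 and r2=7.5 at t=0.970); the cube at (6, 12.5) does not reach this height (z outside [11.5, 21.5]); Combining (union): only the cone at (10, 14) is present, so the union is just that shape — 1 connected region. Overall, the cross-section is a single solid region. The nearest boundary edge runs (16.94, 11.12)→(17.52, 14.00); distance from the point to it = 2.71 mm. The point is not inside any of the regions above, so it lies outside the cross-section (2.71 mm from the nearest boundary).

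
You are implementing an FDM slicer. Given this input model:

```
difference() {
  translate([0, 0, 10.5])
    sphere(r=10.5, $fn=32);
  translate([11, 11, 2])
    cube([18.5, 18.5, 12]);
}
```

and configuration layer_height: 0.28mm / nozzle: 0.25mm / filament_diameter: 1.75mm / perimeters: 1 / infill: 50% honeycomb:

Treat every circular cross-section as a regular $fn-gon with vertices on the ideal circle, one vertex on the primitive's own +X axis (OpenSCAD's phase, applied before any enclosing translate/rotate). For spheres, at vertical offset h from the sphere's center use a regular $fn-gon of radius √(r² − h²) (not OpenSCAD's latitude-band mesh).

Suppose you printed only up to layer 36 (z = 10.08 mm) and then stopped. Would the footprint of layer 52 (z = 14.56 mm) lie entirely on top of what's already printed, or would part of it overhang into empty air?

Compare the two slices. At z = 10.08: the r=10.5 sphere slices to a regular 32-gon of circumradius 10.492 (√(r²−h²) with h=0.42 from center) (area = (32/2)·10.492²·sin(360°/32) = 343.59 mm²); the 18.5×18.5 cube at (11, 11) contributes its full rectangle (area 342.25 mm²); Taking the first minus the rest: starting from the r=10.5 sphere (343.59 mm²), the 18.5×18.5 cube at (11, 11) misses the remaining region (no effect) — area = 343.59 mm². At z = 14.56: the r=10.5 sphere slices to a regular 32-gon of circumradius 9.683 (√(r²−h²) with h=4.06 from center) (area = (32/2)·9.683²·sin(360°/32) = 292.69 mm²); the cube at (11, 11) is not intersected at this z (z outside [2, 14]); Taking the first minus the rest: none of the subtracted shapes is present at this height, so the r=10.5 sphere is unchanged — area = 292.69 mm². Checking containment: the cross-section at z = 14.56 is a subset of the cross-section at z = 10.08.

entirely on top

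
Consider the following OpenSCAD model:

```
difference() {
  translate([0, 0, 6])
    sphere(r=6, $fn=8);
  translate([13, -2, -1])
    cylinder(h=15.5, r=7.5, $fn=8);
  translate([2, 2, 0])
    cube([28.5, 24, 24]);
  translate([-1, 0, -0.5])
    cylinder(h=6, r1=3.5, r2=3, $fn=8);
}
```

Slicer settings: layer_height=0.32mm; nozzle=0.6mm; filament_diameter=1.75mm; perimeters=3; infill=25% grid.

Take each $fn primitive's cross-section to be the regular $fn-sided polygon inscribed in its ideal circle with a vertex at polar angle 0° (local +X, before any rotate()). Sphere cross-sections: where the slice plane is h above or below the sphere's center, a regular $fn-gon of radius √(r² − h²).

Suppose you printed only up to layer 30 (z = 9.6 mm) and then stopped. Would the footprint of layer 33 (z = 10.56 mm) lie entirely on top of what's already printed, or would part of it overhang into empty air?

Compare the two slices. At z = 9.6: the r=6 sphere contributes a regular 8-gon of circumradius √(6²−3.6²) = 4.800 (area = (8/2)·4.800²·sin(360°/8) = 65.17 mm²); the r=7.5 cylinder at (13, -2) contributes a regular 8-gon of circumradius 7.5 (area = (8/2)·7.500²·sin(360°/8) = 159.10 mm²); the cube at (2, 2) (footprint 28.5×24) is included at this height (area 684.00 mm²); the cone at (-1, 0) is absent (z outside [-0.5, 5.5]); After the difference (first − rest): starting from the r=6 sphere (65.17 mm²), the r=7.5 cylinder at (13, -2) misses the remaining region (no effect); the 28.5×24 cube at (2, 2) partially overlaps it — only the 2.75 mm² overlap (of its 684.00 mm²) is removed, clipping the outline — area = 62.42 mm². At z = 10.56: the sphere: section is a regular 8-gon, circumradius = √(r²−h²) = √(6²−4.56²) = 3.900 (area = (8/2)·3.900²·sin(360°/8) = 43.01 mm²); the r=7.5 cylinder at (13, -2) contributes a regular 8-gon of circumradius 7.5 (area = (8/2)·7.500²·sin(360°/8) = 159.10 mm²); the cube at (2, 2) (footprint 28.5×24) is included at this height (area 684.00 mm²); the cone at (-1, 0) does not reach this height (z outside [-0.5, 5.5]); After the difference (first − rest): starting from the r=6 sphere (43.01 mm²), the r=7.5 cylinder at (13, -2) misses the remaining region (no effect); the 28.5×24 cube at (2, 2) partially overlaps it — only the 0.81 mm² overlap (of its 684.00 mm²) is removed, clipping the outline — area = 42.20 mm². Checking containment: the cross-section at z = 10.56 is a subset of the cross-section at z = 9.6.

entirely on top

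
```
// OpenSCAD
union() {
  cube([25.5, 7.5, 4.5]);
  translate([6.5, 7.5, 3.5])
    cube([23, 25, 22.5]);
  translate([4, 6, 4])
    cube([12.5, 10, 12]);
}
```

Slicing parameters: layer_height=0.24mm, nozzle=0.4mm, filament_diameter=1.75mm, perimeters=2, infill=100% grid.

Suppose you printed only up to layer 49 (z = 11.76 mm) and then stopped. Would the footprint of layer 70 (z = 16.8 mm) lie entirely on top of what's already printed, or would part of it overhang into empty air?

Compare the two slices. At z = 11.76: the cube is absent (z outside [0, 4.5]); the 23×25 cube at (6.5, 7.5) contributes its full rectangle (area 575.00 mm²); the cube at (4, 6) is present — its section is the full 12.5×10 rectangle (area 125.00 mm²); Taking the union: the regions partially overlap — summed areas 700.00 mm² minus the doubly-counted overlap 85.00 mm² gives 615.00 mm² — area = 615.00 mm². At z = 16.8: the cube is absent (z outside [0, 4.5]); the 23×25 cube at (6.5, 7.5) contributes its full rectangle (area 575.00 mm²); the cube at (4, 6) is not intersected at this z (z outside [4, 16]); Taking the union: only the 23×25 cube at (6.5, 7.5) is present, so the union is just that shape — area = 575.00 mm². Checking containment: the cross-section at z = 16.8 is a subset of the cross-section at z = 11.76.

entirely on top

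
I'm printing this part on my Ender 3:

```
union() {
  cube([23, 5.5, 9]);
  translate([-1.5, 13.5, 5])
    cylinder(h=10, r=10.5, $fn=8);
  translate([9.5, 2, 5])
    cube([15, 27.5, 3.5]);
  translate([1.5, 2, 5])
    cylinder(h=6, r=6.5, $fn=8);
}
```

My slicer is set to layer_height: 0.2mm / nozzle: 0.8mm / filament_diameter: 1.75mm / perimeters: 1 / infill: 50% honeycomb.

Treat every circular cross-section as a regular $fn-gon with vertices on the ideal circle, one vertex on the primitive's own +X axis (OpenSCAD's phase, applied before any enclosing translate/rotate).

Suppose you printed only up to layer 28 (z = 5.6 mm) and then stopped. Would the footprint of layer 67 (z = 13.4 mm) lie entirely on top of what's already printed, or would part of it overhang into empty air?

Compare the two slices. At z = 5.6: the cube (footprint 23×5.5) is included at this height (area 126.50 mm²); the r=10.5 cylinder at (-1.5, 13.5) contributes a regular 8-gon of circumradius 10.5 (area = (8/2)·10.500²·sin(360°/8) = 311.83 mm²); the 15×27.5 cube at (9.5, 2) contributes its full rectangle (area 412.50 mm²); the r=6.5 cylinder at (1.5, 2) gives a regular 8-gon of circumradius 6.5 (constant along its height) (area = (8/2)·6.500²·sin(360°/8) = 119.50 mm²); Merging all regions: the regions partially overlap — summed areas 970.34 mm² minus the doubly-counted overlap 118.71 mm² gives 851.63 mm² — area = 851.63 mm². At z = 13.4: the cube is absent (z outside [0, 9]); the cylinder at (-1.5, 13.5): section is a regular 8-gon, circumradius r=10.5 (area = (8/2)·10.500²·sin(360°/8) = 311.83 mm²); the cube at (9.5, 2) is not intersected at this z (z outside [5, 8.5]); the cylinder at (1.5, 2) is absent (z outside [5, 11]); Combining (union): only the r=10.5 cylinder at (-1.5, 13.5) is present, so the union is just that shape — area = 311.83 mm². Checking containment: the cross-section at z = 13.4 is a subset of the cross-section at z = 5.6.

entirely on top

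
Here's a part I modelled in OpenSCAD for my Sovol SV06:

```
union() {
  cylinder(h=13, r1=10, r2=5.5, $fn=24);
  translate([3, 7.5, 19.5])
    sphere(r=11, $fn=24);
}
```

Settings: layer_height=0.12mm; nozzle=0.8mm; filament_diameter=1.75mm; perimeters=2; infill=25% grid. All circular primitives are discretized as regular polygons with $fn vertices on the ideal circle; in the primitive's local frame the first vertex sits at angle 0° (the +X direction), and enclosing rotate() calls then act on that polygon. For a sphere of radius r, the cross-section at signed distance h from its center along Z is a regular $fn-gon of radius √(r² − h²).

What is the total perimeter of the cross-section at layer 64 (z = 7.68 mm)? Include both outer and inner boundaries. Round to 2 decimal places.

46.00 mm

At z = 7.68 mm: the cone (r1=10→r2=5.5) has section circumradius 7.342 here — a regular 24-gon (perimeter = 2·24·7.342·sin(180°/24) = 46.00 mm); the sphere at (3, 7.5) does not reach this height (|z−center|=11.820 > r=11); Merging all regions: only the cone is present, so the union is just that shape — boundary = 46.00 mm. Overall, the cross-section is a single solid region. Total boundary length (outer) = 46.00 mm.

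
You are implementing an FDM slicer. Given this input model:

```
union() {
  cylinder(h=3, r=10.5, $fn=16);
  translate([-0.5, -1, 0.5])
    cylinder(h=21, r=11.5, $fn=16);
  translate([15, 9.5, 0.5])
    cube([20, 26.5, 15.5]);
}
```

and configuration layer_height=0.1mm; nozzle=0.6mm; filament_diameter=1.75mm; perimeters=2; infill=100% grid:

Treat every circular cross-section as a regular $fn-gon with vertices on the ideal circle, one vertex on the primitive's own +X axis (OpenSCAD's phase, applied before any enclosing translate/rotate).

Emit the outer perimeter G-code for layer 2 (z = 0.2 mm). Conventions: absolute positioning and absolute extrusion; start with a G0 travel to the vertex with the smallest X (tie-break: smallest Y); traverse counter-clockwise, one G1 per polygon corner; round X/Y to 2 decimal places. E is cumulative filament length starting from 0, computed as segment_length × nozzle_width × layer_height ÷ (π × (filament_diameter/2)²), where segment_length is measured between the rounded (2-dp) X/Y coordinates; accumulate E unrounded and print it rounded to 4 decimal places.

G0 X-10.50 Y0.00 Z0.20
G1 X-9.70 Y-4.02 E0.1022
G1 X-7.42 Y-7.42 E0.2044
G1 X-4.02 Y-9.70 E0.3065
G1 X0.00 Y-10.50 E0.4087
G1 X4.02 Y-9.70 E0.5110
G1 X7.42 Y-7.42 E0.6131
G1 X9.70 Y-4.02 E0.7152
G1 X10.50 Y0.00 E0.8175
G1 X9.70 Y4.02 E0.9197
G1 X7.42 Y7.42 E1.0218
G1 X4.02 Y9.70 E1.1239
G1 X0.00 Y10.50 E1.2262
G1 X-4.02 Y9.70 E1.3284
G1 X-7.42 Y7.42 E1.4305
G1 X-9.70 Y4.02 E1.5327
G1 X-10.50 Y0.00 E1.6349

At z = 0.2 mm: the cylinder: section is a regular 16-gon, circumradius r=10.5; the cylinder at (-0.5, -1) does not reach this height (z outside [0.5, 21.5]); the cube at (15, 9.5) does not reach this height (z outside [0.5, 16]); Merging all regions: only the r=10.5 cylinder is present, so the union is just that shape — 1 connected region. The outline is a single polygon with 16 vertices. Extrusion per mm of travel: 0.6 × 0.1 / (π × 0.875²) = 0.024945. Accumulating E over each segment gives final E = 1.6349.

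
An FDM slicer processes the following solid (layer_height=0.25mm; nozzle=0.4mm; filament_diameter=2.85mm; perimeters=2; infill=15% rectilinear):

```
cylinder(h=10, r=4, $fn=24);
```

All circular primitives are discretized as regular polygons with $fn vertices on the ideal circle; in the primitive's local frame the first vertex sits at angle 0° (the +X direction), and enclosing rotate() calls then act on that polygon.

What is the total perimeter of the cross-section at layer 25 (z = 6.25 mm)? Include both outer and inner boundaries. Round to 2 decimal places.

At z = 6.25 mm: the r=4 cylinder contributes a regular 24-gon of circumradius 4 (perimeter = 2·24·4.000·sin(180°/24) = 25.06 mm). Overall, the cross-section is a single solid region. Total boundary length (outer) = 25.06 mm.

25.06 mm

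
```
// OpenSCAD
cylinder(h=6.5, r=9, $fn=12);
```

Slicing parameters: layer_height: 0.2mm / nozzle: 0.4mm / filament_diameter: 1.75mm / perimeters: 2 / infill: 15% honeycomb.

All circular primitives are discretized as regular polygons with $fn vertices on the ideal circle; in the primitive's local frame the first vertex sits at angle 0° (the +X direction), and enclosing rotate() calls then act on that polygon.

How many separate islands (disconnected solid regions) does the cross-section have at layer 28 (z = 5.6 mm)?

At z = 5.6 mm: the r=9 cylinder contributes a regular 12-gon of circumradius 9. Overall, the cross-section is a single solid region. Island count = 1.

1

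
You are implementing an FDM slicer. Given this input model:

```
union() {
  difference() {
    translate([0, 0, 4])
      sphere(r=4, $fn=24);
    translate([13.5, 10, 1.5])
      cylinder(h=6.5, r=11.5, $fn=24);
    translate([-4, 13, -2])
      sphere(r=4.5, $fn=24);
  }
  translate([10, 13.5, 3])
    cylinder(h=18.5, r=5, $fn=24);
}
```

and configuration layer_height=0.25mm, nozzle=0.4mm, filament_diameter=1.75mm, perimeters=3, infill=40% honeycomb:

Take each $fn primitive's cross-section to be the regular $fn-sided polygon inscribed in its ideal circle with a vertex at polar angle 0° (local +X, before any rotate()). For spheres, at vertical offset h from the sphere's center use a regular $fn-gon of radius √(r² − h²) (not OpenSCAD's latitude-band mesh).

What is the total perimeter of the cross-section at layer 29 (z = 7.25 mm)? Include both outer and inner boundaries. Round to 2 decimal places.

At z = 7.25 mm: the r=4 sphere contributes a regular 24-gon of circumradius √(4²−3.25²) = 2.332 (perimeter = 2·24·2.332·sin(180°/24) = 14.61 mm); the r=11.5 cylinder at (13.5, 10) gives a regular 24-gon of circumradius 11.5 (constant along its height) (perimeter = 2·24·11.500·sin(180°/24) = 72.05 mm); the sphere at (-4, 13) does not reach this height (|z−center|=9.250 > r=4.5); Taking the first minus the rest: starting from the r=4 sphere, the r=11.5 cylinder at (13.5, 10) misses the remaining region (no effect) — boundary = 14.61 mm; the r=5 cylinder at (10, 13.5) contributes a regular 24-gon of circumradius 5 (perimeter = 2·24·5.000·sin(180°/24) = 31.33 mm); Combining (union): the 2 present regions are separate (no shared area or edge), so areas and boundary lengths simply add and each stays a separate island — boundary = 45.94 mm. Overall, the cross-section has 2 separate islands. Total boundary length (outer) = 45.94 mm.

45.94 mm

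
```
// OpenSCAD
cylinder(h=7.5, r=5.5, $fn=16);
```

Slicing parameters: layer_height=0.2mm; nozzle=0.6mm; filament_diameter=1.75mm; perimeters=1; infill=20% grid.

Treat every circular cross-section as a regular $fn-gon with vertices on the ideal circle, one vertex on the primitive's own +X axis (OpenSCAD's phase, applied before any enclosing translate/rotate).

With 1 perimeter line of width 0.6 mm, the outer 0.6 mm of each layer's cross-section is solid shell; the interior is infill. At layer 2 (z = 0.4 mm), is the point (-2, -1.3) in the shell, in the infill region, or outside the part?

infill

At z = 0.4 mm: the cylinder: section is a regular 16-gon, circumradius r=5.5. Overall, the cross-section is a single solid region. The nearest boundary edge runs (-5.08, -2.10)→(-3.89, -3.89); distance from the point to it = 3.01 mm. The point is inside the cross-section and 3.01 mm from the nearest boundary — more than the 0.6 mm shell width (1 × 0.6), so it's in the infill interior.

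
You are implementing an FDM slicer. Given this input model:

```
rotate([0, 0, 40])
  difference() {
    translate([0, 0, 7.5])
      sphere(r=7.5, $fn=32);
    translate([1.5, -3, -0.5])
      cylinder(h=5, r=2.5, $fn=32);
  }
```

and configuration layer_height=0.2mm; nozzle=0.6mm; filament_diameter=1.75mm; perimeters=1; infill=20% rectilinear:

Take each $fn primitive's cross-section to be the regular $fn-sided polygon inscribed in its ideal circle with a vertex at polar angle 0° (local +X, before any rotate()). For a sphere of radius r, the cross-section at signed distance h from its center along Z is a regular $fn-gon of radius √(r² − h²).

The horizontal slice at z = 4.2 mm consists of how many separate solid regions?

At z = 4.2 mm: the r=7.5 sphere contributes a regular 32-gon of circumradius √(7.5²−3.3²) = 6.735; the r=2.5 cylinder at (1.5, -3) gives a regular 32-gon of circumradius 2.5 (constant along its height); After the difference (first − rest): starting from the r=7.5 sphere, the r=2.5 cylinder at (1.5, -3) lies wholly inside it (removes its full 19.51 mm² and its 15.68 mm outline becomes a hole wall) — 1 connected region with 1 hole; (rotated 40° about Z; rotation is an isometry so areas/perimeters/island counts are preserved). The result has 1 disconnected region.

1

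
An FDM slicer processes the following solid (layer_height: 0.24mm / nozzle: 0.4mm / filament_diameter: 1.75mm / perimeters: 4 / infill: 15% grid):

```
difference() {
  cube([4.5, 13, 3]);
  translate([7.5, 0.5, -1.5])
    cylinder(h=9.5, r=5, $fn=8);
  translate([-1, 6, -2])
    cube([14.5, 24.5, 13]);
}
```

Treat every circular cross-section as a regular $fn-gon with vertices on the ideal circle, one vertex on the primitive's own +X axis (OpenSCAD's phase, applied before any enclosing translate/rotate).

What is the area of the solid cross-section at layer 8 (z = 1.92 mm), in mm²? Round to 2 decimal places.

21.51 mm²

At z = 1.92 mm: the 4.5×13 cube contributes its full rectangle (area 58.50 mm²); the cylinder at (7.5, 0.5): section is a regular 8-gon, circumradius r=5 (area = (8/2)·5.000²·sin(360°/8) = 70.71 mm²); the 14.5×24.5 cube at (-1, 6) contributes its full rectangle (area 355.25 mm²); Taking the first minus the rest: starting from the 4.5×13 cube (58.50 mm²), the r=5 cylinder at (7.5, 0.5) partially overlaps it — only the 5.49 mm² overlap (of its 70.71 mm²) is removed, clipping the outline; the 14.5×24.5 cube at (-1, 6) partially overlaps it — only the 31.50 mm² overlap (of its 355.25 mm²) is removed, clipping the outline — area = 21.51 mm². Overall, the cross-section is a single solid region. Net area = 21.51 mm².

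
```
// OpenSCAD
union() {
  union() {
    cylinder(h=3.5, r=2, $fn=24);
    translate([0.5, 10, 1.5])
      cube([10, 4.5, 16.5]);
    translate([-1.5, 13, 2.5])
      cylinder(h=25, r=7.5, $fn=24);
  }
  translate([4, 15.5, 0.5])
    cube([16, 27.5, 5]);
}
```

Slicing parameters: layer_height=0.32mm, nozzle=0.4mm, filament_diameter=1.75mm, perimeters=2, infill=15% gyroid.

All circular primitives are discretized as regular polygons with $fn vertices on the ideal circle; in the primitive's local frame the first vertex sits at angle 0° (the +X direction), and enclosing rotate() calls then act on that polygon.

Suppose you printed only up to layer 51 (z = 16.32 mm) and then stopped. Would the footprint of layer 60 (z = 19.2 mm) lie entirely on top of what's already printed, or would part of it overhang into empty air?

entirely on top

Compare the two slices. At z = 16.32: the cylinder is absent (z outside [0, 3.5]); the 10×4.5 cube at (0.5, 10) contributes its full rectangle (area 45.00 mm²); the r=7.5 cylinder at (-1.5, 13) gives a regular 24-gon of circumradius 7.5 (constant along its height) (area = (24/2)·7.500²·sin(360°/24) = 174.70 mm²); Merging all regions: the regions partially overlap — summed areas 219.70 mm² minus the doubly-counted overlap 23.85 mm² gives 195.85 mm² — area = 195.85 mm²; the cube at (4, 15.5) is absent (z outside [0.5, 5.5]); Taking the union: only the result so far is present, so the union is just that shape — area = 195.85 mm². At z = 19.2: the cylinder is not intersected at this z (z outside [0, 3.5]); the cube at (0.5, 10) does not reach this height (z outside [1.5, 18]); the cylinder at (-1.5, 13): section is a regular 24-gon, circumradius r=7.5 (area = (24/2)·7.500²·sin(360°/24) = 174.70 mm²); Combining (union): only the r=7.5 cylinder at (-1.5, 13) is present, so the union is just that shape — area = 174.70 mm²; the cube at (4, 15.5) is not intersected at this z (z outside [0.5, 5.5]); Combining (union): only the result so far is present, so the union is just that shape — area = 174.70 mm². Checking containment: the cross-section at z = 19.2 is a subset of the cross-section at z = 16.32.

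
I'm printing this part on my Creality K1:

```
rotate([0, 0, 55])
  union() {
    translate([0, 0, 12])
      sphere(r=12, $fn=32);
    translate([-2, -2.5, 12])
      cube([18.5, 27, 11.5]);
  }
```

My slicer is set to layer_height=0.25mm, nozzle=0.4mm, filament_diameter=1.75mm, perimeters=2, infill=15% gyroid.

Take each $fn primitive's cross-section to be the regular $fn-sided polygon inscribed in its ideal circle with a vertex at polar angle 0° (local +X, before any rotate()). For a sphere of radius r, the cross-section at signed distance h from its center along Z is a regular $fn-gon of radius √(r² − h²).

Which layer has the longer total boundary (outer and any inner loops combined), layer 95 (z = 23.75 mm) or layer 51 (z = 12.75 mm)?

Layer 95 (z = 23.75): the r=12 sphere contributes a regular 32-gon of circumradius √(12²−11.75²) = 2.437 (perimeter = 2·32·2.437·sin(180°/32) = 15.29 mm); the cube at (-2, -2.5) is not intersected at this z (z outside [12, 23.5]); Combining (union): only the r=12 sphere is present, so the union is just that shape — boundary = 15.29 mm; (whole slice rotated 55° about Z — lengths, areas and connectivity unchanged). So its perimeter = 15.29 mm. Layer 51 (z = 12.75): the r=12 sphere contributes a regular 32-gon of circumradius √(12²−0.75²) = 11.977 (perimeter = 2·32·11.977·sin(180°/32) = 75.13 mm); the cube at (-2, -2.5) is present — its section is the full 18.5×27 rectangle (perimeter 91.00 mm); Combining (union): the regions partially overlap (shared area 170.32 mm²), so the edge portions inside another operand are dropped and the merged outline is re-measured after clipping — boundary = 114.84 mm; (whole slice rotated 55° about Z — lengths, areas and connectivity unchanged). So its perimeter = 114.84 mm. Layer 51 is larger (114.84 vs 15.29 mm).

layer 51 (z = 12.75 mm)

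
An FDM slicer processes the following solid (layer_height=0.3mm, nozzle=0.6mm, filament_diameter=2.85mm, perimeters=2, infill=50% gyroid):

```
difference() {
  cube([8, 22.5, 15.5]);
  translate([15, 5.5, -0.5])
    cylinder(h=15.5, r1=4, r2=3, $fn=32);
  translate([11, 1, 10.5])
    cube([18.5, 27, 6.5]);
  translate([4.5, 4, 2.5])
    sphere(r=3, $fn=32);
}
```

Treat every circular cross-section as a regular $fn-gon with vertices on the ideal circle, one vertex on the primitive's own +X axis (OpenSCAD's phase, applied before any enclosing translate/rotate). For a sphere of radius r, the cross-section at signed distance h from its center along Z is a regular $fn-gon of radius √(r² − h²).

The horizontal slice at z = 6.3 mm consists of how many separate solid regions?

1

At z = 6.3 mm: the cube (footprint 8×22.5) is included at this height; the cone at (15, 5.5): at t=0.439 of its height the radius interpolates to r₁+(r₂−r₁)t = 3.561, giving a regular 32-gon of that circumradius; the cube at (11, 1) is absent (z outside [10.5, 17]); the sphere at (4.5, 4) does not reach this height (|z−center|=3.800 > r=3); Taking the first minus the rest: starting from the 8×22.5 cube, the cone at (15, 5.5) misses the remaining region (no effect) — 1 connected region. The result has 1 disconnected region.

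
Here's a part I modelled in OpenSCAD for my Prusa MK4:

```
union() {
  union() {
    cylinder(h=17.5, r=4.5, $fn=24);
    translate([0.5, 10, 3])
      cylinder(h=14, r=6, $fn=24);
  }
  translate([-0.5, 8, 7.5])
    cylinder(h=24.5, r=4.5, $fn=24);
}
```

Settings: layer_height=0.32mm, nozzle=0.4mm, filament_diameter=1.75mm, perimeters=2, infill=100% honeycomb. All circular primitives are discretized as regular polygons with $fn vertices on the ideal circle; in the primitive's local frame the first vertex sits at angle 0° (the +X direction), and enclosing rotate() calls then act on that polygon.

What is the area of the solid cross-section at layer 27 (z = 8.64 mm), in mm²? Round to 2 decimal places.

At z = 8.64 mm: the r=4.5 cylinder gives a regular 24-gon of circumradius 4.5 (constant along its height) (area = (24/2)·4.500²·sin(360°/24) = 62.89 mm²); the r=6 cylinder at (0.5, 10) gives a regular 24-gon of circumradius 6 (constant along its height) (area = (24/2)·6.000²·sin(360°/24) = 111.81 mm²); Merging all regions: the regions partially overlap — summed areas 174.70 mm² minus the doubly-counted overlap 0.84 mm² gives 173.86 mm² — area = 173.86 mm²; the cylinder at (-0.5, 8): section is a regular 24-gon, circumradius r=4.5 (area = (24/2)·4.500²·sin(360°/24) = 62.89 mm²); Combining (union): the regions partially overlap — summed areas 236.76 mm² minus the doubly-counted overlap 60.32 mm² gives 176.43 mm² — area = 176.43 mm². Overall, the cross-section is a single solid region. Net area = 176.43 mm².

176.43 mm²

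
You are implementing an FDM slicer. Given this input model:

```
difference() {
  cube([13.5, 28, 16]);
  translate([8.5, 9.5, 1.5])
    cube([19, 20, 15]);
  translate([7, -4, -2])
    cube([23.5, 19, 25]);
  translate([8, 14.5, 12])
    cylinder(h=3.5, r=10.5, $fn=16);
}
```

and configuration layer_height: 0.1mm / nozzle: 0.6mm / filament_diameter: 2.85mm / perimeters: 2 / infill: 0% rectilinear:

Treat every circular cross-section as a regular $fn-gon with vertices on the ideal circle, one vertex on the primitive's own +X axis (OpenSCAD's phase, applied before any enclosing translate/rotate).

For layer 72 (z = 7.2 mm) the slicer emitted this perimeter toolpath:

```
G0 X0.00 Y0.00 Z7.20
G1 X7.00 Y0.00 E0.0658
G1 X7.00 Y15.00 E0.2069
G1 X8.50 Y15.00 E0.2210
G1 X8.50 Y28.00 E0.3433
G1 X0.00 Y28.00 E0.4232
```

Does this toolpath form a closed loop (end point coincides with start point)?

no

Start point (G0): (0.00, 0.00). End point (last G1): the path does not return to the start — open.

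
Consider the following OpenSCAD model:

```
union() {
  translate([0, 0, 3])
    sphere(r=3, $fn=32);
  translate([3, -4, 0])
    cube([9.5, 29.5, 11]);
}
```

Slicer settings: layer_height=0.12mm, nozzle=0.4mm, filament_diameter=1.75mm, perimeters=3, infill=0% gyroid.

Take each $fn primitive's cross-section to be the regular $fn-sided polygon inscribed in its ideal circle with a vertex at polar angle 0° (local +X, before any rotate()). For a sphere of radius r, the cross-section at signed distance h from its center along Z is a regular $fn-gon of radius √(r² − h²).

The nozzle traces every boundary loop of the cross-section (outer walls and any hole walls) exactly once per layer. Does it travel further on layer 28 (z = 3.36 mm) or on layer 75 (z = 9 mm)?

Layer 28 (z = 3.36): the r=3 sphere contributes a regular 32-gon of circumradius √(3²−0.36²) = 2.978 (perimeter = 2·32·2.978·sin(180°/32) = 18.68 mm); the 9.5×29.5 cube at (3, -4) contributes its full rectangle (perimeter 78.00 mm); Taking the union: the 2 present regions are separate (no shared area or edge), so areas and boundary lengths simply add and each stays a separate island — boundary = 96.68 mm. So its perimeter = 96.68 mm. Layer 75 (z = 9): the sphere is not intersected at this z (|z−center|=6.000 > r=3); the cube at (3, -4) (footprint 9.5×29.5) is included at this height (perimeter 78.00 mm); Merging all regions: only the 9.5×29.5 cube at (3, -4) is present, so the union is just that shape — boundary = 78.00 mm. So its perimeter = 78.00 mm. Layer 28 is larger (96.68 vs 78.00 mm).

layer 28 (z = 3.36 mm)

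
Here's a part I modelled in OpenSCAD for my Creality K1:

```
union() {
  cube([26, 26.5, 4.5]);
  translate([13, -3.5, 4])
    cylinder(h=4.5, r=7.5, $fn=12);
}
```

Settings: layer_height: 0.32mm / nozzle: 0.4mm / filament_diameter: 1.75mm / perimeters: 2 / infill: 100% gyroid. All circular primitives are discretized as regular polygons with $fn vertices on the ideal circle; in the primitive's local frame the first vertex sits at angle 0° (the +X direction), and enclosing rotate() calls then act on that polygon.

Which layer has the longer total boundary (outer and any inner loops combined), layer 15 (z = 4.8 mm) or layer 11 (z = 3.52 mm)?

Layer 15 (z = 4.8): the cube is absent (z outside [0, 4.5]); the r=7.5 cylinder at (13, -3.5) gives a regular 12-gon of circumradius 7.5 (constant along its height) (perimeter = 2·12·7.500·sin(180°/12) = 46.59 mm); Taking the union: only the r=7.5 cylinder at (13, -3.5) is present, so the union is just that shape — boundary = 46.59 mm. So its perimeter = 46.59 mm. Layer 11 (z = 3.52): the cube (footprint 26×26.5) is included at this height (perimeter 105.00 mm); the cylinder at (13, -3.5) does not reach this height (z outside [4, 8.5]); Taking the union: only the 26×26.5 cube is present, so the union is just that shape — boundary = 105.00 mm. So its perimeter = 105.00 mm. Layer 11 is larger (105.00 vs 46.59 mm).

layer 11 (z = 3.52 mm)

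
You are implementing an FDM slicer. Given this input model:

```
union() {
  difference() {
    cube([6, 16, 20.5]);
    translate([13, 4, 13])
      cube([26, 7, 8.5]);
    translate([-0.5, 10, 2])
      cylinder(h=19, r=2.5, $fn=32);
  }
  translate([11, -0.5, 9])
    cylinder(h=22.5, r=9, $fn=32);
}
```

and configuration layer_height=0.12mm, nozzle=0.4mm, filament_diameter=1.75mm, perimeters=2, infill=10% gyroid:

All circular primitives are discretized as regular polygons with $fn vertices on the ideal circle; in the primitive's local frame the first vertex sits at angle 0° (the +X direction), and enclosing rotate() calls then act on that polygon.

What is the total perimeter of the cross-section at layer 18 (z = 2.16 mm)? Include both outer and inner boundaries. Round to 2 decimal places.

45.94 mm

At z = 2.16 mm: the cube is present — its section is the full 6×16 rectangle (perimeter 44.00 mm); the cube at (13, 4) is not intersected at this z (z outside [13, 21.5]); the r=2.5 cylinder at (-0.5, 10) gives a regular 32-gon of circumradius 2.5 (constant along its height) (perimeter = 2·32·2.500·sin(180°/32) = 15.68 mm); Subtracting the remaining from the first: starting from the 6×16 cube, the r=2.5 cylinder at (-0.5, 10) partially overlaps it — only the 7.28 mm² overlap (of its 19.51 mm²) is removed, clipping the outline — boundary = 45.94 mm; the cylinder at (11, -0.5) is absent (z outside [9, 31.5]); Merging all regions: only the result so far is present, so the union is just that shape — boundary = 45.94 mm. Overall, the cross-section is a single solid region. Total boundary length (outer) = 45.94 mm.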